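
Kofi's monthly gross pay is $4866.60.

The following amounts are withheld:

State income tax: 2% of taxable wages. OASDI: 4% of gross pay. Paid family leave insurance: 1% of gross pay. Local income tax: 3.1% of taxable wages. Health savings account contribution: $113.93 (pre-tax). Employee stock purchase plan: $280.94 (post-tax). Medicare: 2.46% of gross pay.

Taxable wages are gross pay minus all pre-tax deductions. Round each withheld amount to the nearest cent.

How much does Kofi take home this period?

$3866.30

Health savings account contribution: $113.93
Taxable wages = $4866.60 − $113.93 = $4752.67
State income tax: $4752.67 × 0.02 = $95.05
Local income tax: $4752.67 × 0.031 = $147.33
Paid family leave insurance: $4866.60 × 0.01 = $48.67
Medicare: $4866.60 × 0.0246 = $119.72
OASDI: $4866.60 × 0.04 = $194.66
Employee stock purchase plan: $280.94
Total deductions = $113.93 + $95.05 + $147.33 + $48.67 + $119.72 + $194.66 + $280.94 = $1000.30
Net pay = $4866.60 − $1000.30 = $3866.30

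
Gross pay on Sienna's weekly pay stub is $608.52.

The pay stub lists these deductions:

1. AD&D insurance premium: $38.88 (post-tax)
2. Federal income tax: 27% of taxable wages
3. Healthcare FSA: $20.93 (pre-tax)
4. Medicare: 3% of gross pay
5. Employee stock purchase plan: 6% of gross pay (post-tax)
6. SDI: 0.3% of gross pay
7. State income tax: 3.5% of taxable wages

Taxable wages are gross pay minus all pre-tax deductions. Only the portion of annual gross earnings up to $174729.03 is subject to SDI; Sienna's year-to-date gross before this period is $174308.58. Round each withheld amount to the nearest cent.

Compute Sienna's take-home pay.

$313.46

Healthcare FSA: $20.93
Taxable wages = $608.52 − $20.93 = $587.59
State income tax: $587.59 × 0.035 = $20.57
Federal income tax: $587.59 × 0.27 = $158.65
Medicare: $608.52 × 0.03 = $18.26
SDI: only $174729.03 − $174308.58 = $420.45 of this check is subject → $420.45 × 0.003 = $1.26
AD&D insurance premium: $38.88
Employee stock purchase plan: $608.52 × 0.06 = $36.51
Total deductions = $20.93 + $20.57 + $158.65 + $18.26 + $1.26 + $38.88 + $36.51 = $295.06
Net pay = $608.52 − $295.06 = $313.46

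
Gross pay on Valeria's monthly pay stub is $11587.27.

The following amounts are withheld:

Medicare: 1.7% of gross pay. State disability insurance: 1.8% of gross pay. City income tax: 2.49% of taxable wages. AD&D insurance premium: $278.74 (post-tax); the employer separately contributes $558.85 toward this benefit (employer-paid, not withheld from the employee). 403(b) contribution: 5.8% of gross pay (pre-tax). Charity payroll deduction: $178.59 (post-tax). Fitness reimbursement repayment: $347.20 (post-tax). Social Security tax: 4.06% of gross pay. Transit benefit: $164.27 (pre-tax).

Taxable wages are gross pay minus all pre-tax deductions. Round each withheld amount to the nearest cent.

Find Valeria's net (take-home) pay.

$8802.72

403(b) contribution: $11587.27 × 0.058 = $672.06
Transit benefit: $164.27
Pre-tax total = $672.06 + $164.27 = $836.33
Taxable wages = $11587.27 − $836.33 = $10750.94
City income tax: $10750.94 × 0.0249 = $267.70
State disability insurance: $11587.27 × 0.018 = $208.57
Medicare: $11587.27 × 0.017 = $196.98
Social Security tax: $11587.27 × 0.0406 = $470.44
Charity payroll deduction: $178.59
AD&D insurance premium: $278.74
Fitness reimbursement repayment: $347.20
(Employer's $558.85 toward AD&D insurance premium is not withheld from the employee.)
Total deductions = $672.06 + $164.27 + $267.70 + $208.57 + $196.98 + $470.44 + $178.59 + $278.74 + $347.20 = $2784.55
Net pay = $11587.27 − $2784.55 = $8802.72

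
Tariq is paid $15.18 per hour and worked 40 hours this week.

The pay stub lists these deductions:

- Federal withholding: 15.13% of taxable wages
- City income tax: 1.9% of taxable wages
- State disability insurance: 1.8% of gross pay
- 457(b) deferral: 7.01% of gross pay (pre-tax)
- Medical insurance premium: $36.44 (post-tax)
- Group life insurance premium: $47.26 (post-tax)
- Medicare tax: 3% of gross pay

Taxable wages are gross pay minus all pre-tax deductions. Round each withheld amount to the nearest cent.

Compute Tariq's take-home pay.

Gross pay: 40 × $15.18 = $607.20
457(b) deferral: $607.20 × 0.0701 = $42.56
Taxable wages = $607.20 − $42.56 = $564.64
City income tax: $564.64 × 0.019 = $10.73
Federal withholding: $564.64 × 0.1513 = $85.43
Medicare tax: $607.20 × 0.03 = $18.22
State disability insurance: $607.20 × 0.018 = $10.93
Medical insurance premium: $36.44
Group life insurance premium: $47.26
Total deductions = $42.56 + $10.73 + $85.43 + $18.22 + $10.93 + $36.44 + $47.26 = $251.57
Net pay = $607.20 − $251.57 = $355.63

$355.63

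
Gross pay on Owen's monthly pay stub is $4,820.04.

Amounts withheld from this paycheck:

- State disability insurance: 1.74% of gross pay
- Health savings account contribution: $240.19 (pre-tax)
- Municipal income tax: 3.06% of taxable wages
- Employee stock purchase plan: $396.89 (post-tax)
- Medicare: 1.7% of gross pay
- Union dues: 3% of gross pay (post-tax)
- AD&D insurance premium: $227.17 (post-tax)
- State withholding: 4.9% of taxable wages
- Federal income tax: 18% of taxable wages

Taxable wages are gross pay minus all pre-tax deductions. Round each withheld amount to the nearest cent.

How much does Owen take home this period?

$2,456.46

Health savings account contribution: $240.19
Taxable wages = $4,820.04 − $240.19 = $4,579.85
Municipal income tax: $4,579.85 × 0.0306 = $140.14
State withholding: $4,579.85 × 0.049 = $224.41
Federal income tax: $4,579.85 × 0.18 = $824.37
Medicare: $4,820.04 × 0.017 = $81.94
State disability insurance: $4,820.04 × 0.0174 = $83.87
AD&D insurance premium: $227.17
Employee stock purchase plan: $396.89
Union dues: $4,820.04 × 0.03 = $144.60
Total deductions = $240.19 + $140.14 + $224.41 + $824.37 + $81.94 + $83.87 + $227.17 + $396.89 + $144.60 = $2,363.58
Net pay = $4,820.04 − $2,363.58 = $2,456.46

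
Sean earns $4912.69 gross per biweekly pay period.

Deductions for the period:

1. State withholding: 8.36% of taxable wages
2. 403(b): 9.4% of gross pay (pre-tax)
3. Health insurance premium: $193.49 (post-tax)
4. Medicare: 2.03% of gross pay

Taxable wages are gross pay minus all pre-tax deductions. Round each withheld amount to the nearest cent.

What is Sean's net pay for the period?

403(b): $4912.69 × 0.094 = $461.79
Taxable wages = $4912.69 − $461.79 = $4450.90
State withholding: $4450.90 × 0.0836 = $372.10
Medicare: $4912.69 × 0.0203 = $99.73
Health insurance premium: $193.49
Total deductions = $461.79 + $372.10 + $99.73 + $193.49 = $1127.11
Net pay = $4912.69 − $1127.11 = $3785.58

$3785.58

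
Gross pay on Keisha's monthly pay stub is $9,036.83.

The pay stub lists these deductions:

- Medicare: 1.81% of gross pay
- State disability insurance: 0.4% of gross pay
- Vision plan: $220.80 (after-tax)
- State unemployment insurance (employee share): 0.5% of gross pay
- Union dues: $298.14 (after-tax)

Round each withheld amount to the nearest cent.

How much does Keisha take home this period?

$8,272.99

State unemployment insurance (employee share): $9,036.83 × 0.005 = $45.18
Medicare: $9,036.83 × 0.0181 = $163.57
State disability insurance: $9,036.83 × 0.004 = $36.15
Vision plan: $220.80
Union dues: $298.14
Total deductions = $45.18 + $163.57 + $36.15 + $220.80 + $298.14 = $763.84
Net pay = $9,036.83 − $763.84 = $8,272.99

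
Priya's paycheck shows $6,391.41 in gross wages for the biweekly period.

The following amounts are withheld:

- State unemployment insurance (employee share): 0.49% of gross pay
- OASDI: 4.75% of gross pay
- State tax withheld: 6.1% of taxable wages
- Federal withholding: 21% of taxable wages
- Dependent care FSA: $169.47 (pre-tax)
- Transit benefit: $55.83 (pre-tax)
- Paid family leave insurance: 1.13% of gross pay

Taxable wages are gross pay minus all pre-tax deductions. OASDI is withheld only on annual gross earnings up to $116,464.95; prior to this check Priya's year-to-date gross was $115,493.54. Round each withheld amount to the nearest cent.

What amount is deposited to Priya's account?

Dependent care FSA: $169.47
Transit benefit: $55.83
Pre-tax total = $169.47 + $55.83 = $225.30
Taxable wages = $6,391.41 − $225.30 = $6,166.11
State tax withheld: $6,166.11 × 0.061 = $376.13
Federal withholding: $6,166.11 × 0.21 = $1,294.88
Paid family leave insurance: $6,391.41 × 0.0113 = $72.22
State unemployment insurance (employee share): $6,391.41 × 0.0049 = $31.32
OASDI: only $116,464.95 − $115,493.54 = $971.41 of this check is subject → $971.41 × 0.0475 = $46.14
Total deductions = $169.47 + $55.83 + $376.13 + $1,294.88 + $72.22 + $31.32 + $46.14 = $2,045.99
Net pay = $6,391.41 − $2,045.99 = $4,345.42

$4,345.42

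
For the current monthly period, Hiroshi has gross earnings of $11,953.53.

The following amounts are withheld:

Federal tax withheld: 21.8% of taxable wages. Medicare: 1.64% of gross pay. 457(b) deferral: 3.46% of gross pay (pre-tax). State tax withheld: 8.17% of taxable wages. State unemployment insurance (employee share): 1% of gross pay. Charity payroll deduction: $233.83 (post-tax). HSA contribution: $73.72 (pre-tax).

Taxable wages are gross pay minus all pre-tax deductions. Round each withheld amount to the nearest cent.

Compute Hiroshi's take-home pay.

$7,480.38

457(b) deferral: $11,953.53 × 0.0346 = $413.59
HSA contribution: $73.72
Pre-tax total = $413.59 + $73.72 = $487.31
Taxable wages = $11,953.53 − $487.31 = $11,466.22
Federal tax withheld: $11,466.22 × 0.218 = $2,499.64
State tax withheld: $11,466.22 × 0.0817 = $936.79
Medicare: $11,953.53 × 0.0164 = $196.04
State unemployment insurance (employee share): $11,953.53 × 0.01 = $119.54
Charity payroll deduction: $233.83
Total deductions = $413.59 + $73.72 + $2,499.64 + $936.79 + $196.04 + $119.54 + $233.83 = $4,473.15
Net pay = $11,953.53 − $4,473.15 = $7,480.38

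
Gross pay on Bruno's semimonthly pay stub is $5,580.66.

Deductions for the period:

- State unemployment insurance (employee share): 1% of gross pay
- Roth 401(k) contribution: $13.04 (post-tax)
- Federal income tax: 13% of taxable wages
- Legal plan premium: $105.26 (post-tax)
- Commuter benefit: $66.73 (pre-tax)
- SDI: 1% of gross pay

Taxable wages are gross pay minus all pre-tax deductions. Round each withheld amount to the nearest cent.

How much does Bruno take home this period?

$4,567.20

Commuter benefit: $66.73
Taxable wages = $5,580.66 − $66.73 = $5,513.93
Federal income tax: $5,513.93 × 0.13 = $716.81
SDI: $5,580.66 × 0.01 = $55.81
State unemployment insurance (employee share): $5,580.66 × 0.01 = $55.81
Roth 401(k) contribution: $13.04
Legal plan premium: $105.26
Total deductions = $66.73 + $716.81 + $55.81 + $55.81 + $13.04 + $105.26 = $1,013.46
Net pay = $5,580.66 − $1,013.46 = $4,567.20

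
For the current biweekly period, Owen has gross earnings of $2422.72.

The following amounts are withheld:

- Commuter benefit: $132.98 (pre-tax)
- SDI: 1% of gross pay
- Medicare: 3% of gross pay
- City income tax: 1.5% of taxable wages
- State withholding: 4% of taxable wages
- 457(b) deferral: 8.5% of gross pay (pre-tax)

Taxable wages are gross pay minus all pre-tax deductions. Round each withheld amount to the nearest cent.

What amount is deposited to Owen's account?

$1872.29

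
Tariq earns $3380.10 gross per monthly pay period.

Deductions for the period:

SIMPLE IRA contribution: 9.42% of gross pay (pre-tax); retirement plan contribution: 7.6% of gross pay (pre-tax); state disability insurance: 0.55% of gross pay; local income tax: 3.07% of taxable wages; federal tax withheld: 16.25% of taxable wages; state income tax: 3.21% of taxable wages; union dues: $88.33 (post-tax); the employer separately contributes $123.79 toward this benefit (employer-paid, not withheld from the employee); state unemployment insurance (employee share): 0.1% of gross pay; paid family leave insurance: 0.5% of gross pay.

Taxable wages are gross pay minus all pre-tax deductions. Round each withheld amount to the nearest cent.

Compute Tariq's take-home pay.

SIMPLE IRA contribution: $3380.10 × 0.0942 = $318.41
Retirement plan contribution: $3380.10 × 0.076 = $256.89
Pre-tax total = $318.41 + $256.89 = $575.30
Taxable wages = $3380.10 − $575.30 = $2804.80
Local income tax: $2804.80 × 0.0307 = $86.11
State income tax: $2804.80 × 0.0321 = $90.03
Federal tax withheld: $2804.80 × 0.1625 = $455.78
State disability insurance: $3380.10 × 0.0055 = $18.59
State unemployment insurance (employee share): $3380.10 × 0.001 = $3.38
Paid family leave insurance: $3380.10 × 0.005 = $16.90
Union dues: $88.33
(Employer's $123.79 toward union dues is not withheld from the employee.)
Total deductions = $318.41 + $256.89 + $86.11 + $90.03 + $455.78 + $18.59 + $3.38 + $16.90 + $88.33 = $1334.42
Net pay = $3380.10 − $1334.42 = $2045.68

$2045.68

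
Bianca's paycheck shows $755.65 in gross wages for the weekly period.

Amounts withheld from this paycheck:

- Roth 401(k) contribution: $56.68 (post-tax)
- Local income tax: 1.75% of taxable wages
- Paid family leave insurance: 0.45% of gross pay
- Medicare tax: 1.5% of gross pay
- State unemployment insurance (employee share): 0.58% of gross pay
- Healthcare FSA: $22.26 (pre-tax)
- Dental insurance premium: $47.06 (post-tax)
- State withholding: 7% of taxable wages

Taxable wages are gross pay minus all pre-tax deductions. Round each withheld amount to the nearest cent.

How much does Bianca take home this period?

$546.37

Healthcare FSA: $22.26
Taxable wages = $755.65 − $22.26 = $733.39
State withholding: $733.39 × 0.07 = $51.34
Local income tax: $733.39 × 0.0175 = $12.83
Medicare tax: $755.65 × 0.015 = $11.33
Paid family leave insurance: $755.65 × 0.0045 = $3.40
State unemployment insurance (employee share): $755.65 × 0.0058 = $4.38
Dental insurance premium: $47.06
Roth 401(k) contribution: $56.68
Total deductions = $22.26 + $51.34 + $12.83 + $11.33 + $3.40 + $4.38 + $47.06 + $56.68 = $209.28
Net pay = $755.65 − $209.28 = $546.37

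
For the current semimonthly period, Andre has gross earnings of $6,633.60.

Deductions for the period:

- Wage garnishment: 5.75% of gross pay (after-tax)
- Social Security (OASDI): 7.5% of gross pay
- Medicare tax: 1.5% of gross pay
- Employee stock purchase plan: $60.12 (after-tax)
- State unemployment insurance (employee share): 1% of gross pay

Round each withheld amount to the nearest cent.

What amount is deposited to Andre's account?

State unemployment insurance (employee share): $6,633.60 × 0.01 = $66.34
Medicare tax: $6,633.60 × 0.015 = $99.50
Social Security (OASDI): $6,633.60 × 0.075 = $497.52
Wage garnishment: $6,633.60 × 0.0575 = $381.43
Employee stock purchase plan: $60.12
Total deductions = $66.34 + $99.50 + $497.52 + $381.43 + $60.12 = $1,104.91
Net pay = $6,633.60 − $1,104.91 = $5,528.69

$5,528.69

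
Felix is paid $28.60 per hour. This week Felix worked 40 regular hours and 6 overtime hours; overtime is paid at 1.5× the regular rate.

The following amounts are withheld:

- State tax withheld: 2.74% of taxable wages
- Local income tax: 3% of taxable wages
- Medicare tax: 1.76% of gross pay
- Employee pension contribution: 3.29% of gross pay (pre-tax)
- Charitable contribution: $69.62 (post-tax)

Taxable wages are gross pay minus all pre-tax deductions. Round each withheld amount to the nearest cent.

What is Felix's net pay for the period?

Regular pay: 40 × $28.60 = $1144.00
Overtime pay: 6 × $28.60 × 1.5 = $257.40
Gross pay = $1144.00 + $257.40 = $1401.40
Employee pension contribution: $1401.40 × 0.0329 = $46.11
Taxable wages = $1401.40 − $46.11 = $1355.29
Local income tax: $1355.29 × 0.03 = $40.66
State tax withheld: $1355.29 × 0.0274 = $37.13
Medicare tax: $1401.40 × 0.0176 = $24.66
Charitable contribution: $69.62
Total deductions = $46.11 + $40.66 + $37.13 + $24.66 + $69.62 = $218.18
Net pay = $1401.40 − $218.18 = $1183.22

$1183.22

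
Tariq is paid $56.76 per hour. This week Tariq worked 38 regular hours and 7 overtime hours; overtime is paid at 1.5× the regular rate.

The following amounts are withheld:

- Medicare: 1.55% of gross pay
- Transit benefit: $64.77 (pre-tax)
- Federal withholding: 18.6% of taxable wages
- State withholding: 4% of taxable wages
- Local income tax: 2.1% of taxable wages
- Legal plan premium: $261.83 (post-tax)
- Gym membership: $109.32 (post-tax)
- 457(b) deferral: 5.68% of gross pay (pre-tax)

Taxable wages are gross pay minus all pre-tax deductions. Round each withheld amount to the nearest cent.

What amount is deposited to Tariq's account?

$1,492.57

Regular pay: 38 × $56.76 = $2,156.88
Overtime pay: 7 × $56.76 × 1.5 = $595.98
Gross pay = $2,156.88 + $595.98 = $2,752.86
457(b) deferral: $2,752.86 × 0.0568 = $156.36
Transit benefit: $64.77
Pre-tax total = $156.36 + $64.77 = $221.13
Taxable wages = $2,752.86 − $221.13 = $2,531.73
Federal withholding: $2,531.73 × 0.186 = $470.90
State withholding: $2,531.73 × 0.04 = $101.27
Local income tax: $2,531.73 × 0.021 = $53.17
Medicare: $2,752.86 × 0.0155 = $42.67
Gym membership: $109.32
Legal plan premium: $261.83
Total deductions = $156.36 + $64.77 + $470.90 + $101.27 + $53.17 + $42.67 + $109.32 + $261.83 = $1,260.29
Net pay = $2,752.86 − $1,260.29 = $1,492.57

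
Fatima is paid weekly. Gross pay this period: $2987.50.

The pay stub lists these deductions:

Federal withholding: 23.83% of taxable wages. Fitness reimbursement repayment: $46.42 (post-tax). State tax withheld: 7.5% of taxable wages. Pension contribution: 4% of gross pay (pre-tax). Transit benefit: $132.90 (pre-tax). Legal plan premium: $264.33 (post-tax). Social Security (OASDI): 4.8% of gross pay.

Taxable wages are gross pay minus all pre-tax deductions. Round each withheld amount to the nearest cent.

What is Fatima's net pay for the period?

Pension contribution: $2987.50 × 0.04 = $119.50
Transit benefit: $132.90
Pre-tax total = $119.50 + $132.90 = $252.40
Taxable wages = $2987.50 − $252.40 = $2735.10
Federal withholding: $2735.10 × 0.2383 = $651.77
State tax withheld: $2735.10 × 0.075 = $205.13
Social Security (OASDI): $2987.50 × 0.048 = $143.40
Legal plan premium: $264.33
Fitness reimbursement repayment: $46.42
Total deductions = $119.50 + $132.90 + $651.77 + $205.13 + $143.40 + $264.33 + $46.42 = $1563.45
Net pay = $2987.50 − $1563.45 = $1424.05

$1424.05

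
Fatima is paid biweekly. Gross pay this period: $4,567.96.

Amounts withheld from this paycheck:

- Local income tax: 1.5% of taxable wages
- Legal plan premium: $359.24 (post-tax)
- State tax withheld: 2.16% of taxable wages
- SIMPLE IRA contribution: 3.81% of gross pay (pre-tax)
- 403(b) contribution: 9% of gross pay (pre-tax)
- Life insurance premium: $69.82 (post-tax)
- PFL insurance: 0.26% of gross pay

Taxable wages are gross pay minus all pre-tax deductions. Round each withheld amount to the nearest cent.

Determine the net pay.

$3,396.09

403(b) contribution: $4,567.96 × 0.09 = $411.12
SIMPLE IRA contribution: $4,567.96 × 0.0381 = $174.04
Pre-tax total = $411.12 + $174.04 = $585.16
Taxable wages = $4,567.96 − $585.16 = $3,982.80
State tax withheld: $3,982.80 × 0.0216 = $86.03
Local income tax: $3,982.80 × 0.015 = $59.74
PFL insurance: $4,567.96 × 0.0026 = $11.88
Legal plan premium: $359.24
Life insurance premium: $69.82
Total deductions = $411.12 + $174.04 + $86.03 + $59.74 + $11.88 + $359.24 + $69.82 = $1,171.87
Net pay = $4,567.96 − $1,171.87 = $3,396.09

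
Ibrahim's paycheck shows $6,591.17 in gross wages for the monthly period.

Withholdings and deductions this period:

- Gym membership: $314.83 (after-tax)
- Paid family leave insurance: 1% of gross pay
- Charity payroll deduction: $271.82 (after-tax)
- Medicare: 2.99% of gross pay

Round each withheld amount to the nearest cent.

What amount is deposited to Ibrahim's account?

Medicare: $6,591.17 × 0.0299 = $197.08
Paid family leave insurance: $6,591.17 × 0.01 = $65.91
Charity payroll deduction: $271.82
Gym membership: $314.83
Total deductions = $197.08 + $65.91 + $271.82 + $314.83 = $849.64
Net pay = $6,591.17 − $849.64 = $5,741.53

$5,741.53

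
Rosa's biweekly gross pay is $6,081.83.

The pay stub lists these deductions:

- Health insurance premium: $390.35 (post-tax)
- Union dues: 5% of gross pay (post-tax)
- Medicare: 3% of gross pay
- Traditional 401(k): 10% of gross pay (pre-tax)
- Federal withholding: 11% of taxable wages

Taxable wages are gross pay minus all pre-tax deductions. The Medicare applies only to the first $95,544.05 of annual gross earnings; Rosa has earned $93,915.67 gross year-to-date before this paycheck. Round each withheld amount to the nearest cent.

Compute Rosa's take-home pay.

$4,128.26

Traditional 401(k): $6,081.83 × 0.1 = $608.18
Taxable wages = $6,081.83 − $608.18 = $5,473.65
Federal withholding: $5,473.65 × 0.11 = $602.10
Medicare: only $95,544.05 − $93,915.67 = $1,628.38 of this check is subject → $1,628.38 × 0.03 = $48.85
Union dues: $6,081.83 × 0.05 = $304.09
Health insurance premium: $390.35
Total deductions = $608.18 + $602.10 + $48.85 + $304.09 + $390.35 = $1,953.57
Net pay = $6,081.83 − $1,953.57 = $4,128.26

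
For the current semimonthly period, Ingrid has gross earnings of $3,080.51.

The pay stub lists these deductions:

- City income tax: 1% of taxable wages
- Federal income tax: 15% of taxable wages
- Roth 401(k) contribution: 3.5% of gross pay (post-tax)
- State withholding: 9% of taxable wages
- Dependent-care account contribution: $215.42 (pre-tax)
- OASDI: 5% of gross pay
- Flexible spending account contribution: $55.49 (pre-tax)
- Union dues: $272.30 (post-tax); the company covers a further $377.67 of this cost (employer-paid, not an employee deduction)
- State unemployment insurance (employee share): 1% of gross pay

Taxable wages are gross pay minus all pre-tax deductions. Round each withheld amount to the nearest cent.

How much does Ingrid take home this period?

Flexible spending account contribution: $55.49
Dependent-care account contribution: $215.42
Pre-tax total = $55.49 + $215.42 = $270.91
Taxable wages = $3,080.51 − $270.91 = $2,809.60
State withholding: $2,809.60 × 0.09 = $252.86
Federal income tax: $2,809.60 × 0.15 = $421.44
City income tax: $2,809.60 × 0.01 = $28.10
State unemployment insurance (employee share): $3,080.51 × 0.01 = $30.81
OASDI: $3,080.51 × 0.05 = $154.03
Roth 401(k) contribution: $3,080.51 × 0.035 = $107.82
Union dues: $272.30
(Employer's $377.67 toward union dues is not withheld from the employee.)
Total deductions = $55.49 + $215.42 + $252.86 + $421.44 + $28.10 + $30.81 + $154.03 + $107.82 + $272.30 = $1,538.27
Net pay = $3,080.51 − $1,538.27 = $1,542.24

$1,542.24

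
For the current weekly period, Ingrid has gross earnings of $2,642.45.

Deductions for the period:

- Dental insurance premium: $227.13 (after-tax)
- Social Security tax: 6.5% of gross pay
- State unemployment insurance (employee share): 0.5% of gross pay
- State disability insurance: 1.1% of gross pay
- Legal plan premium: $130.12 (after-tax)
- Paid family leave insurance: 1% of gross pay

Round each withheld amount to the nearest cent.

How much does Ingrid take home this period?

State unemployment insurance (employee share): $2,642.45 × 0.005 = $13.21
Paid family leave insurance: $2,642.45 × 0.01 = $26.42
State disability insurance: $2,642.45 × 0.011 = $29.07
Social Security tax: $2,642.45 × 0.065 = $171.76
Legal plan premium: $130.12
Dental insurance premium: $227.13
Total deductions = $13.21 + $26.42 + $29.07 + $171.76 + $130.12 + $227.13 = $597.71
Net pay = $2,642.45 − $597.71 = $2,044.74

$2,044.74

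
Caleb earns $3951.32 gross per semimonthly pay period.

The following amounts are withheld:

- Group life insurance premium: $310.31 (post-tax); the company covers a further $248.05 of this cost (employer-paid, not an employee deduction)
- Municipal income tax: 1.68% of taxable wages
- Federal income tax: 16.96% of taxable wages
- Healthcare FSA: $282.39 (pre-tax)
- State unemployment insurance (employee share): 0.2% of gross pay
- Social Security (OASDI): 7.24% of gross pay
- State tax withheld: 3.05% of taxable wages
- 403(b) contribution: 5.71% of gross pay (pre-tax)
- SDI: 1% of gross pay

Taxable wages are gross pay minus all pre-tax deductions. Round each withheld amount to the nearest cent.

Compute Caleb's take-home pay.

Healthcare FSA: $282.39
403(b) contribution: $3951.32 × 0.0571 = $225.62
Pre-tax total = $282.39 + $225.62 = $508.01
Taxable wages = $3951.32 − $508.01 = $3443.31
Federal income tax: $3443.31 × 0.1696 = $583.99
State tax withheld: $3443.31 × 0.0305 = $105.02
Municipal income tax: $3443.31 × 0.0168 = $57.85
SDI: $3951.32 × 0.01 = $39.51
Social Security (OASDI): $3951.32 × 0.0724 = $286.08
State unemployment insurance (employee share): $3951.32 × 0.002 = $7.90
Group life insurance premium: $310.31
(Employer's $248.05 toward group life insurance premium is not withheld from the employee.)
Total deductions = $282.39 + $225.62 + $583.99 + $105.02 + $57.85 + $39.51 + $286.08 + $7.90 + $310.31 = $1898.67
Net pay = $3951.32 − $1898.67 = $2052.65

$2052.65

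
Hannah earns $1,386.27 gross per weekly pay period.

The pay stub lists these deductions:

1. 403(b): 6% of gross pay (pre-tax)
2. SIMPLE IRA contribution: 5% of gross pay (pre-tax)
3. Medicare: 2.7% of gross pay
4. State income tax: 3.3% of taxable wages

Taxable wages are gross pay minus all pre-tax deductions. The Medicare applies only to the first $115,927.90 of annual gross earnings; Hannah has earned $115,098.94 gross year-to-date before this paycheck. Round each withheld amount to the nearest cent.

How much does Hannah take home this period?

403(b): $1,386.27 × 0.06 = $83.18
SIMPLE IRA contribution: $1,386.27 × 0.05 = $69.31
Pre-tax total = $83.18 + $69.31 = $152.49
Taxable wages = $1,386.27 − $152.49 = $1,233.78
State income tax: $1,233.78 × 0.033 = $40.71
Medicare: only $115,927.90 − $115,098.94 = $828.96 of this check is subject → $828.96 × 0.027 = $22.38
Total deductions = $83.18 + $69.31 + $40.71 + $22.38 = $215.58
Net pay = $1,386.27 − $215.58 = $1,170.69

$1,170.69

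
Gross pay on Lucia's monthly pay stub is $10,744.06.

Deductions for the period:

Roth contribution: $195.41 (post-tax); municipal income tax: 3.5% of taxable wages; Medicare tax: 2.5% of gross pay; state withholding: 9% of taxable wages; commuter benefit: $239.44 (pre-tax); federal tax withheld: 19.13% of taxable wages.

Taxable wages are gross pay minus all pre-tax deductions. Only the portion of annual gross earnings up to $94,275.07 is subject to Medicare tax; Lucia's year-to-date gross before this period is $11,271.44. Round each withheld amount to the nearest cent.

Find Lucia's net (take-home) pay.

$6,718.00

Commuter benefit: $239.44
Taxable wages = $10,744.06 − $239.44 = $10,504.62
State withholding: $10,504.62 × 0.09 = $945.42
Federal tax withheld: $10,504.62 × 0.1913 = $2,009.53
Municipal income tax: $10,504.62 × 0.035 = $367.66
Medicare tax: cap not yet reached, full $10,744.06 is subject → $10,744.06 × 0.025 = $268.60
Roth contribution: $195.41
Total deductions = $239.44 + $945.42 + $2,009.53 + $367.66 + $268.60 + $195.41 = $4,026.06
Net pay = $10,744.06 − $4,026.06 = $6,718.00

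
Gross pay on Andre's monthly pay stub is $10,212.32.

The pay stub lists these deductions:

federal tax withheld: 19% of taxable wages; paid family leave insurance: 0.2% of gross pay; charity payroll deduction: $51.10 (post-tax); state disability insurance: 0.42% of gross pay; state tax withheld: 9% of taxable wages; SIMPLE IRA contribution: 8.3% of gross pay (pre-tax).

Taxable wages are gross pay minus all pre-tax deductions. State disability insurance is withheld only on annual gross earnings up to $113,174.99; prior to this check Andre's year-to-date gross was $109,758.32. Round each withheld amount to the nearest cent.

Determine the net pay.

SIMPLE IRA contribution: $10,212.32 × 0.083 = $847.62
Taxable wages = $10,212.32 − $847.62 = $9,364.70
State tax withheld: $9,364.70 × 0.09 = $842.82
Federal tax withheld: $9,364.70 × 0.19 = $1,779.29
State disability insurance: only $113,174.99 − $109,758.32 = $3,416.67 of this check is subject → $3,416.67 × 0.0042 = $14.35
Paid family leave insurance: $10,212.32 × 0.002 = $20.42
Charity payroll deduction: $51.10
Total deductions = $847.62 + $842.82 + $1,779.29 + $14.35 + $20.42 + $51.10 = $3,555.60
Net pay = $10,212.32 − $3,555.60 = $6,656.72

$6,656.72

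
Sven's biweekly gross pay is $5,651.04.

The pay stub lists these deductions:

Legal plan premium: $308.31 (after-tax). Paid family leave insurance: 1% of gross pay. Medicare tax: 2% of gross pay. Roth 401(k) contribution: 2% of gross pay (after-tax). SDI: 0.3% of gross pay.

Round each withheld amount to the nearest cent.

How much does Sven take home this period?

$5,043.23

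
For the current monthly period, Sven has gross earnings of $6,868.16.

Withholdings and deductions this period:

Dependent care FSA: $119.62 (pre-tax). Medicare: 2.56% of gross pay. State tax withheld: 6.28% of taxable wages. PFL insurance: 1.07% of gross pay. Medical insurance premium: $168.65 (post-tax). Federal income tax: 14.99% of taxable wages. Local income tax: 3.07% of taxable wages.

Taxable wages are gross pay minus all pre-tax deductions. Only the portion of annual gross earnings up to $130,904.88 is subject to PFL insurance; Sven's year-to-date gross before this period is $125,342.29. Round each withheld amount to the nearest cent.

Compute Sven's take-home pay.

$4,701.95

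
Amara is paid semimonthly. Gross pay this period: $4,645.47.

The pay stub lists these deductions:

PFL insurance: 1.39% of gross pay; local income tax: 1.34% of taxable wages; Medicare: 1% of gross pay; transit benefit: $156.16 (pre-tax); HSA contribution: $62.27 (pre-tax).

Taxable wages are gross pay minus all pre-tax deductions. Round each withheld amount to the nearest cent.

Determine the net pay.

HSA contribution: $62.27
Transit benefit: $156.16
Pre-tax total = $62.27 + $156.16 = $218.43
Taxable wages = $4,645.47 − $218.43 = $4,427.04
Local income tax: $4,427.04 × 0.0134 = $59.32
Medicare: $4,645.47 × 0.01 = $46.45
PFL insurance: $4,645.47 × 0.0139 = $64.57
Total deductions = $62.27 + $156.16 + $59.32 + $46.45 + $64.57 = $388.77
Net pay = $4,645.47 − $388.77 = $4,256.70

$4,256.70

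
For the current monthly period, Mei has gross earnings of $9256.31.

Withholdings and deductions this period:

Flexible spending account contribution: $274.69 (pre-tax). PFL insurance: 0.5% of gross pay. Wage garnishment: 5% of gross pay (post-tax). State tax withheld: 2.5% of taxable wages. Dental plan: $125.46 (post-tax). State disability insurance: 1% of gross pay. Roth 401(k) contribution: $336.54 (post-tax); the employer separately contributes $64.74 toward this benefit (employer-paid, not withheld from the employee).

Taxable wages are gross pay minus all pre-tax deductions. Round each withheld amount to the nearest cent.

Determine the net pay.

$7693.42

Flexible spending account contribution: $274.69
Taxable wages = $9256.31 − $274.69 = $8981.62
State tax withheld: $8981.62 × 0.025 = $224.54
PFL insurance: $9256.31 × 0.005 = $46.28
State disability insurance: $9256.31 × 0.01 = $92.56
Roth 401(k) contribution: $336.54
Dental plan: $125.46
Wage garnishment: $9256.31 × 0.05 = $462.82
(Employer's $64.74 toward Roth 401(k) contribution is not withheld from the employee.)
Total deductions = $274.69 + $224.54 + $46.28 + $92.56 + $336.54 + $125.46 + $462.82 = $1562.89
Net pay = $9256.31 − $1562.89 = $7693.42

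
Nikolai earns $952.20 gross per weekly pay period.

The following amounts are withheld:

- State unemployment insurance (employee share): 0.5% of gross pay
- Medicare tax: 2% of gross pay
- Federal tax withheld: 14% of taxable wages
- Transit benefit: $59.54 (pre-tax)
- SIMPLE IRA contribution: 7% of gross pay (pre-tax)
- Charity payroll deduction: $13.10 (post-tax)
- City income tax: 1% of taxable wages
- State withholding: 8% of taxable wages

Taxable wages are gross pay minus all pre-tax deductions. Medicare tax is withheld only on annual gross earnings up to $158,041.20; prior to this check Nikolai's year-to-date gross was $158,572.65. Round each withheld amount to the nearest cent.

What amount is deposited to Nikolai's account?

SIMPLE IRA contribution: $952.20 × 0.07 = $66.65
Transit benefit: $59.54
Pre-tax total = $66.65 + $59.54 = $126.19
Taxable wages = $952.20 − $126.19 = $826.01
City income tax: $826.01 × 0.01 = $8.26
State withholding: $826.01 × 0.08 = $66.08
Federal tax withheld: $826.01 × 0.14 = $115.64
State unemployment insurance (employee share): $952.20 × 0.005 = $4.76
Medicare tax: annual cap $158,041.20 already reached (YTD $158,572.65), so $0.00
Charity payroll deduction: $13.10
Total deductions = $66.65 + $59.54 + $8.26 + $66.08 + $115.64 + $4.76 + $0.00 + $13.10 = $334.03
Net pay = $952.20 − $334.03 = $618.17

$618.17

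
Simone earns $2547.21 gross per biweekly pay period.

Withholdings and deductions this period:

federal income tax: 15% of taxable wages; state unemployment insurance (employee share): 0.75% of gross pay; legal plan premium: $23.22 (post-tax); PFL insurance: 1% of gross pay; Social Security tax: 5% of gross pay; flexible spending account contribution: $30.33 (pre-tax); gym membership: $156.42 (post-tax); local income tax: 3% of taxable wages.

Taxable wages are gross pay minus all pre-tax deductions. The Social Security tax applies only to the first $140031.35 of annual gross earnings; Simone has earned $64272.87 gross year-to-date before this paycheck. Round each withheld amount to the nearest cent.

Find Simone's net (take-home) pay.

$1712.27

Flexible spending account contribution: $30.33
Taxable wages = $2547.21 − $30.33 = $2516.88
Federal income tax: $2516.88 × 0.15 = $377.53
Local income tax: $2516.88 × 0.03 = $75.51
PFL insurance: $2547.21 × 0.01 = $25.47
Social Security tax: cap not yet reached, full $2547.21 is subject → $2547.21 × 0.05 = $127.36
State unemployment insurance (employee share): $2547.21 × 0.0075 = $19.10
Gym membership: $156.42
Legal plan premium: $23.22
Total deductions = $30.33 + $377.53 + $75.51 + $25.47 + $127.36 + $19.10 + $156.42 + $23.22 = $834.94
Net pay = $2547.21 − $834.94 = $1712.27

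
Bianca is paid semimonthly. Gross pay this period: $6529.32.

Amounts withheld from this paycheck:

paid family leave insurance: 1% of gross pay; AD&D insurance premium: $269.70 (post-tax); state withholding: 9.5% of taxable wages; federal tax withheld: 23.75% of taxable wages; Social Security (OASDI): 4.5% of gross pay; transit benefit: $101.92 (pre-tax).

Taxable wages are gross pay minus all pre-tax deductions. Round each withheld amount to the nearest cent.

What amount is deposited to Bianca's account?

$3661.48

Transit benefit: $101.92
Taxable wages = $6529.32 − $101.92 = $6427.40
State withholding: $6427.40 × 0.095 = $610.60
Federal tax withheld: $6427.40 × 0.2375 = $1526.51
Social Security (OASDI): $6529.32 × 0.045 = $293.82
Paid family leave insurance: $6529.32 × 0.01 = $65.29
AD&D insurance premium: $269.70
Total deductions = $101.92 + $610.60 + $1526.51 + $293.82 + $65.29 + $269.70 = $2867.84
Net pay = $6529.32 − $2867.84 = $3661.48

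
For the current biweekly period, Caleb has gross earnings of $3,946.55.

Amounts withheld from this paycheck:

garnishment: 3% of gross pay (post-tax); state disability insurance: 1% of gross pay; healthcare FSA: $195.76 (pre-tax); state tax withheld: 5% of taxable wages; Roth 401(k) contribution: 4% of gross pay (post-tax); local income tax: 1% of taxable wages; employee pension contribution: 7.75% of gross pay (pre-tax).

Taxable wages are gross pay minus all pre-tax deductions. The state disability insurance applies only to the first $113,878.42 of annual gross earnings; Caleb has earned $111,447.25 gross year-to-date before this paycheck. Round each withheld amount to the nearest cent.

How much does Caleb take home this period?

$2,937.66

Employee pension contribution: $3,946.55 × 0.0775 = $305.86
Healthcare FSA: $195.76
Pre-tax total = $305.86 + $195.76 = $501.62
Taxable wages = $3,946.55 − $501.62 = $3,444.93
Local income tax: $3,444.93 × 0.01 = $34.45
State tax withheld: $3,444.93 × 0.05 = $172.25
State disability insurance: only $113,878.42 − $111,447.25 = $2,431.17 of this check is subject → $2,431.17 × 0.01 = $24.31
Garnishment: $3,946.55 × 0.03 = $118.40
Roth 401(k) contribution: $3,946.55 × 0.04 = $157.86
Total deductions = $305.86 + $195.76 + $34.45 + $172.25 + $24.31 + $118.40 + $157.86 = $1,008.89
Net pay = $3,946.55 − $1,008.89 = $2,937.66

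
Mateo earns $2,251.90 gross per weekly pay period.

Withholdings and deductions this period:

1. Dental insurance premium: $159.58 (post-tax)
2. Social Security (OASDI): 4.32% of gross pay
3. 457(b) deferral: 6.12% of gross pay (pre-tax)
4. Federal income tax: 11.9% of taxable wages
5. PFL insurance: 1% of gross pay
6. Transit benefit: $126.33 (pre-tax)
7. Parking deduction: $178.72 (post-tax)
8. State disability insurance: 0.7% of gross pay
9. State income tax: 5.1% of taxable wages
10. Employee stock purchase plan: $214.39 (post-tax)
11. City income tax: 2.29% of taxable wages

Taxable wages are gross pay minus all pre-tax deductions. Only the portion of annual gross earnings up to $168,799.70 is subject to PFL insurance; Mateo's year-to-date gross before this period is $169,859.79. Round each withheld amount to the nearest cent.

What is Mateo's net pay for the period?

$938.58

Transit benefit: $126.33
457(b) deferral: $2,251.90 × 0.0612 = $137.82
Pre-tax total = $126.33 + $137.82 = $264.15
Taxable wages = $2,251.90 − $264.15 = $1,987.75
City income tax: $1,987.75 × 0.0229 = $45.52
State income tax: $1,987.75 × 0.051 = $101.38
Federal income tax: $1,987.75 × 0.119 = $236.54
State disability insurance: $2,251.90 × 0.007 = $15.76
PFL insurance: annual cap $168,799.70 already reached (YTD $169,859.79), so $0.00
Social Security (OASDI): $2,251.90 × 0.0432 = $97.28
Dental insurance premium: $159.58
Parking deduction: $178.72
Employee stock purchase plan: $214.39
Total deductions = $126.33 + $137.82 + $45.52 + $101.38 + $236.54 + $15.76 + $0.00 + $97.28 + $159.58 + $178.72 + $214.39 = $1,313.32
Net pay = $2,251.90 − $1,313.32 = $938.58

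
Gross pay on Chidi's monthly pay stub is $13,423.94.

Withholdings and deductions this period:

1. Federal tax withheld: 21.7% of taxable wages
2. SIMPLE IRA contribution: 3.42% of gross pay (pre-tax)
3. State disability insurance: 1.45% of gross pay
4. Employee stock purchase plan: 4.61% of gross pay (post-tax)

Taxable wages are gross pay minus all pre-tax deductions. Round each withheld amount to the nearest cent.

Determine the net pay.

SIMPLE IRA contribution: $13,423.94 × 0.0342 = $459.10
Taxable wages = $13,423.94 − $459.10 = $12,964.84
Federal tax withheld: $12,964.84 × 0.217 = $2,813.37
State disability insurance: $13,423.94 × 0.0145 = $194.65
Employee stock purchase plan: $13,423.94 × 0.0461 = $618.84
Total deductions = $459.10 + $2,813.37 + $194.65 + $618.84 = $4,085.96
Net pay = $13,423.94 − $4,085.96 = $9,337.98

$9,337.98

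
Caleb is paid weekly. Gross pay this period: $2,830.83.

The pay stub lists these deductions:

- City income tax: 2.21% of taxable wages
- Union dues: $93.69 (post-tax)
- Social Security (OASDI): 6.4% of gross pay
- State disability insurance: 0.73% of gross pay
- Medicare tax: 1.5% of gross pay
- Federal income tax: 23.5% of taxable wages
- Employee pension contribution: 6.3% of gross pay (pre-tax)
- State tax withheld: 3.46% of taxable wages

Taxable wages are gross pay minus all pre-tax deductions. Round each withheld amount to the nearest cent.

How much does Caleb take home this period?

Employee pension contribution: $2,830.83 × 0.063 = $178.34
Taxable wages = $2,830.83 − $178.34 = $2,652.49
Federal income tax: $2,652.49 × 0.235 = $623.34
State tax withheld: $2,652.49 × 0.0346 = $91.78
City income tax: $2,652.49 × 0.0221 = $58.62
State disability insurance: $2,830.83 × 0.0073 = $20.67
Social Security (OASDI): $2,830.83 × 0.064 = $181.17
Medicare tax: $2,830.83 × 0.015 = $42.46
Union dues: $93.69
Total deductions = $178.34 + $623.34 + $91.78 + $58.62 + $20.67 + $181.17 + $42.46 + $93.69 = $1,290.07
Net pay = $2,830.83 − $1,290.07 = $1,540.76

$1,540.76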